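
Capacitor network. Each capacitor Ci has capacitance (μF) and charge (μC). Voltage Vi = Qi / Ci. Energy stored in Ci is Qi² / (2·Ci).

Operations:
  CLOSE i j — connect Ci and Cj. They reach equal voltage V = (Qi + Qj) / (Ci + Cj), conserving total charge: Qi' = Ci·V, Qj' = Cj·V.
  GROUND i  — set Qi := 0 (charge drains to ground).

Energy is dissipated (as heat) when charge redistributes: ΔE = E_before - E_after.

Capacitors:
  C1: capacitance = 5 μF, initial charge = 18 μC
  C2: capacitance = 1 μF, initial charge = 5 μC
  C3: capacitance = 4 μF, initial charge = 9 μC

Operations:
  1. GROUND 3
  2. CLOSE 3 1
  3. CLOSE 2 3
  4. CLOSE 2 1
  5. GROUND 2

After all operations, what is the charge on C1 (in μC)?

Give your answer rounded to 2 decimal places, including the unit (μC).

Initial: C1(5μF, Q=18μC, V=3.60V), C2(1μF, Q=5μC, V=5.00V), C3(4μF, Q=9μC, V=2.25V)
Op 1: GROUND 3: Q3=0; energy lost=10.125
Op 2: CLOSE 3-1: Q_total=18.00, C_total=9.00, V=2.00; Q3=8.00, Q1=10.00; dissipated=14.400
Op 3: CLOSE 2-3: Q_total=13.00, C_total=5.00, V=2.60; Q2=2.60, Q3=10.40; dissipated=3.600
Op 4: CLOSE 2-1: Q_total=12.60, C_total=6.00, V=2.10; Q2=2.10, Q1=10.50; dissipated=0.150
Op 5: GROUND 2: Q2=0; energy lost=2.205
Final charges: Q1=10.50, Q2=0.00, Q3=10.40

Answer: 10.50 μC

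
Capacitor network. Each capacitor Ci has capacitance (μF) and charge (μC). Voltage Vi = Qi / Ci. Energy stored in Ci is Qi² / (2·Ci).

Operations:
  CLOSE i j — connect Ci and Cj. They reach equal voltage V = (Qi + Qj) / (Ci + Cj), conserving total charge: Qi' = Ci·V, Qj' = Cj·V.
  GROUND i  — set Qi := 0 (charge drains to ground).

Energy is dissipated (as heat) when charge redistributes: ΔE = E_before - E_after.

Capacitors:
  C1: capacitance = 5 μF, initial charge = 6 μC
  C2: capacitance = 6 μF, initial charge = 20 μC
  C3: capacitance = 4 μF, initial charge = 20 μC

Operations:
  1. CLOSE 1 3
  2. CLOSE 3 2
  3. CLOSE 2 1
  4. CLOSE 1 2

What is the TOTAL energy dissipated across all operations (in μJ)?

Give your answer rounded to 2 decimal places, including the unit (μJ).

Answer: 16.38 μJ

Derivation:
Initial: C1(5μF, Q=6μC, V=1.20V), C2(6μF, Q=20μC, V=3.33V), C3(4μF, Q=20μC, V=5.00V)
Op 1: CLOSE 1-3: Q_total=26.00, C_total=9.00, V=2.89; Q1=14.44, Q3=11.56; dissipated=16.044
Op 2: CLOSE 3-2: Q_total=31.56, C_total=10.00, V=3.16; Q3=12.62, Q2=18.93; dissipated=0.237
Op 3: CLOSE 2-1: Q_total=33.38, C_total=11.00, V=3.03; Q2=18.21, Q1=15.17; dissipated=0.097
Op 4: CLOSE 1-2: Q_total=33.38, C_total=11.00, V=3.03; Q1=15.17, Q2=18.21; dissipated=0.000
Total dissipated: 16.378 μJ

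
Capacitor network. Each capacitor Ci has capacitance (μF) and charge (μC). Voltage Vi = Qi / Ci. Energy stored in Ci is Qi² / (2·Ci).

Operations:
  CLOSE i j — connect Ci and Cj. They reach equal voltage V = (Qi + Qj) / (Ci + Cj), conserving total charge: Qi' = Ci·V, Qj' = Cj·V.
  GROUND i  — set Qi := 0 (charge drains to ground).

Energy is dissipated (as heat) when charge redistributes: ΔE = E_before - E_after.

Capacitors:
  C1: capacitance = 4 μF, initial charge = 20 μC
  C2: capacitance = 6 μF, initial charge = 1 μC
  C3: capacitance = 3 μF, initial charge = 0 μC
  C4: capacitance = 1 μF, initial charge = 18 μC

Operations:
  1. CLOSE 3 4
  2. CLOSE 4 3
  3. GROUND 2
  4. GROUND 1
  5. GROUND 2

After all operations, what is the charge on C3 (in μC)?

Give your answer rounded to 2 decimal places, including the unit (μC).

Answer: 13.50 μC

Derivation:
Initial: C1(4μF, Q=20μC, V=5.00V), C2(6μF, Q=1μC, V=0.17V), C3(3μF, Q=0μC, V=0.00V), C4(1μF, Q=18μC, V=18.00V)
Op 1: CLOSE 3-4: Q_total=18.00, C_total=4.00, V=4.50; Q3=13.50, Q4=4.50; dissipated=121.500
Op 2: CLOSE 4-3: Q_total=18.00, C_total=4.00, V=4.50; Q4=4.50, Q3=13.50; dissipated=0.000
Op 3: GROUND 2: Q2=0; energy lost=0.083
Op 4: GROUND 1: Q1=0; energy lost=50.000
Op 5: GROUND 2: Q2=0; energy lost=0.000
Final charges: Q1=0.00, Q2=0.00, Q3=13.50, Q4=4.50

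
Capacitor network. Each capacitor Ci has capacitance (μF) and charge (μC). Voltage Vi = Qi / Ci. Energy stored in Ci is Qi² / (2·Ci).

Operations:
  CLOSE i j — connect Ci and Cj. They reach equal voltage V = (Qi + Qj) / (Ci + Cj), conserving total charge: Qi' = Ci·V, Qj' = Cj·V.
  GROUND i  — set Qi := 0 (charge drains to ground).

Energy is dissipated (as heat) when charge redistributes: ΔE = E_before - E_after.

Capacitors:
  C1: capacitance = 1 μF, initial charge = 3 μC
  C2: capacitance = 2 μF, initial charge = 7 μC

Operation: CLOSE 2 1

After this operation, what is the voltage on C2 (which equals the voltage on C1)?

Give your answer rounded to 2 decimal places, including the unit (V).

Answer: 3.33 V

Derivation:
Initial: C1(1μF, Q=3μC, V=3.00V), C2(2μF, Q=7μC, V=3.50V)
Op 1: CLOSE 2-1: Q_total=10.00, C_total=3.00, V=3.33; Q2=6.67, Q1=3.33; dissipated=0.083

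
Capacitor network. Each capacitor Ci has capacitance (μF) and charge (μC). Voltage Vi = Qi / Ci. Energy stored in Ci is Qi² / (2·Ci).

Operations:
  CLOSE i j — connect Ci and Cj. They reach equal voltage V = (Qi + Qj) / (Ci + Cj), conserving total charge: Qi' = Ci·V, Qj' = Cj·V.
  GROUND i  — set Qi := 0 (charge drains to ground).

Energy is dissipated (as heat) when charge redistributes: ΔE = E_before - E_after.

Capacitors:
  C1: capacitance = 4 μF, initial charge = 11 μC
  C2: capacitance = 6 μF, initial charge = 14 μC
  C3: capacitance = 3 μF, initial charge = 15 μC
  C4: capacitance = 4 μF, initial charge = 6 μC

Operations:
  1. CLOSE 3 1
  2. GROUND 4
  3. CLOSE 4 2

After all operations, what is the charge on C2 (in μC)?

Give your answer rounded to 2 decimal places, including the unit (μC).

Initial: C1(4μF, Q=11μC, V=2.75V), C2(6μF, Q=14μC, V=2.33V), C3(3μF, Q=15μC, V=5.00V), C4(4μF, Q=6μC, V=1.50V)
Op 1: CLOSE 3-1: Q_total=26.00, C_total=7.00, V=3.71; Q3=11.14, Q1=14.86; dissipated=4.339
Op 2: GROUND 4: Q4=0; energy lost=4.500
Op 3: CLOSE 4-2: Q_total=14.00, C_total=10.00, V=1.40; Q4=5.60, Q2=8.40; dissipated=6.533
Final charges: Q1=14.86, Q2=8.40, Q3=11.14, Q4=5.60

Answer: 8.40 μC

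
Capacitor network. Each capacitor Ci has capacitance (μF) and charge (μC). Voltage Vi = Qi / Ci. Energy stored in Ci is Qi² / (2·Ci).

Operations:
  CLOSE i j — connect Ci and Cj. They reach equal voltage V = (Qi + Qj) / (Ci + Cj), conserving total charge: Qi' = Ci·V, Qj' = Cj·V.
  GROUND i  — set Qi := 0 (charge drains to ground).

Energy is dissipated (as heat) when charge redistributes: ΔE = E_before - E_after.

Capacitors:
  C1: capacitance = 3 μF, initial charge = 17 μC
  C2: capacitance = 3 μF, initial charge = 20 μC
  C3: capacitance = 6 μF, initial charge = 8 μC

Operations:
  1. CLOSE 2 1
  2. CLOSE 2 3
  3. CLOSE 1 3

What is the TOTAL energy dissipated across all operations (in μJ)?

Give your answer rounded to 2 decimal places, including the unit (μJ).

Initial: C1(3μF, Q=17μC, V=5.67V), C2(3μF, Q=20μC, V=6.67V), C3(6μF, Q=8μC, V=1.33V)
Op 1: CLOSE 2-1: Q_total=37.00, C_total=6.00, V=6.17; Q2=18.50, Q1=18.50; dissipated=0.750
Op 2: CLOSE 2-3: Q_total=26.50, C_total=9.00, V=2.94; Q2=8.83, Q3=17.67; dissipated=23.361
Op 3: CLOSE 1-3: Q_total=36.17, C_total=9.00, V=4.02; Q1=12.06, Q3=24.11; dissipated=10.383
Total dissipated: 34.494 μJ

Answer: 34.49 μJ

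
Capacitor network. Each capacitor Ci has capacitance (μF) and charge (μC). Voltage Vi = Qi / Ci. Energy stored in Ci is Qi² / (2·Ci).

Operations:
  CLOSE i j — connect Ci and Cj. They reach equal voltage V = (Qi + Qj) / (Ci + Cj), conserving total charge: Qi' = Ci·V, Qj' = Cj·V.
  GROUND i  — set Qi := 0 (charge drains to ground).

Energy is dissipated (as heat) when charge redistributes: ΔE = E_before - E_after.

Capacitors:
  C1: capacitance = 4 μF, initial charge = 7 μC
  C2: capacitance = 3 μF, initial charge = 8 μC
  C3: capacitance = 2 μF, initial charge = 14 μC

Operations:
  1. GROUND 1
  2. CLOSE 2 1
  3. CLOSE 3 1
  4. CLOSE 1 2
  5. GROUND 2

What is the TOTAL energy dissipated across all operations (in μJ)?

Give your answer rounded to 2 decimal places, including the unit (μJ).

Initial: C1(4μF, Q=7μC, V=1.75V), C2(3μF, Q=8μC, V=2.67V), C3(2μF, Q=14μC, V=7.00V)
Op 1: GROUND 1: Q1=0; energy lost=6.125
Op 2: CLOSE 2-1: Q_total=8.00, C_total=7.00, V=1.14; Q2=3.43, Q1=4.57; dissipated=6.095
Op 3: CLOSE 3-1: Q_total=18.57, C_total=6.00, V=3.10; Q3=6.19, Q1=12.38; dissipated=22.871
Op 4: CLOSE 1-2: Q_total=15.81, C_total=7.00, V=2.26; Q1=9.03, Q2=6.78; dissipated=3.267
Op 5: GROUND 2: Q2=0; energy lost=7.651
Total dissipated: 46.009 μJ

Answer: 46.01 μJ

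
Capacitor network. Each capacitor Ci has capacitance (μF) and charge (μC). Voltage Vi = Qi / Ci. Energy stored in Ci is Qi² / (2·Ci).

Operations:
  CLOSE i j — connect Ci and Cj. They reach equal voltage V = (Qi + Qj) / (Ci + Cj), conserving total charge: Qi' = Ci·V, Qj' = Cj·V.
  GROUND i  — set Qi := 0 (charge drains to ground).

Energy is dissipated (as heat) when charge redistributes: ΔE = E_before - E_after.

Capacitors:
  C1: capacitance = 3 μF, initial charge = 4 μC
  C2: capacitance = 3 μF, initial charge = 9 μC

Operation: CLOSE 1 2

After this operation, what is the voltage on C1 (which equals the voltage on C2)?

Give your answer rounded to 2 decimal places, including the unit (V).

Initial: C1(3μF, Q=4μC, V=1.33V), C2(3μF, Q=9μC, V=3.00V)
Op 1: CLOSE 1-2: Q_total=13.00, C_total=6.00, V=2.17; Q1=6.50, Q2=6.50; dissipated=2.083

Answer: 2.17 V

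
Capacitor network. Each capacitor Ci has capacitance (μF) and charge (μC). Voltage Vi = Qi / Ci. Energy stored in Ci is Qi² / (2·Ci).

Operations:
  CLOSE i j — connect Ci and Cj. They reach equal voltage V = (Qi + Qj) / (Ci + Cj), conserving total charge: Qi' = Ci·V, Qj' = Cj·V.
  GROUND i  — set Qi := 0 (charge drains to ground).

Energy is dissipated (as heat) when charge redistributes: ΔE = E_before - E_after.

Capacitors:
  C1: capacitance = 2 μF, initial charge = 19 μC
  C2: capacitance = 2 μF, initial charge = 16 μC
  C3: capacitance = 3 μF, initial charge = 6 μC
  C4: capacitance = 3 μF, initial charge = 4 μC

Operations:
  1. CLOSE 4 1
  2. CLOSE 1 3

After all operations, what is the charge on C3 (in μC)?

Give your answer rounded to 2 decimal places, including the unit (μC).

Answer: 9.12 μC

Derivation:
Initial: C1(2μF, Q=19μC, V=9.50V), C2(2μF, Q=16μC, V=8.00V), C3(3μF, Q=6μC, V=2.00V), C4(3μF, Q=4μC, V=1.33V)
Op 1: CLOSE 4-1: Q_total=23.00, C_total=5.00, V=4.60; Q4=13.80, Q1=9.20; dissipated=40.017
Op 2: CLOSE 1-3: Q_total=15.20, C_total=5.00, V=3.04; Q1=6.08, Q3=9.12; dissipated=4.056
Final charges: Q1=6.08, Q2=16.00, Q3=9.12, Q4=13.80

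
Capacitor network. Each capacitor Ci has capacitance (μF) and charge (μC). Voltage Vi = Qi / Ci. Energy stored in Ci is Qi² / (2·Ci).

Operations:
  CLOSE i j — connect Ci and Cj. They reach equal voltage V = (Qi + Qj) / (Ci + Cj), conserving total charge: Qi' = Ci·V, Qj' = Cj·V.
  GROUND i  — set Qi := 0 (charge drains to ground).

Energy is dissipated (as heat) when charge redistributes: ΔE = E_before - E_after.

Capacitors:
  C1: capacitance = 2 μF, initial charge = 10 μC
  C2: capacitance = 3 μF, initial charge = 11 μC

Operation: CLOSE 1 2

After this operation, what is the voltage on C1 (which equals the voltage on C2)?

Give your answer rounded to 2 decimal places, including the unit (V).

Answer: 4.20 V

Derivation:
Initial: C1(2μF, Q=10μC, V=5.00V), C2(3μF, Q=11μC, V=3.67V)
Op 1: CLOSE 1-2: Q_total=21.00, C_total=5.00, V=4.20; Q1=8.40, Q2=12.60; dissipated=1.067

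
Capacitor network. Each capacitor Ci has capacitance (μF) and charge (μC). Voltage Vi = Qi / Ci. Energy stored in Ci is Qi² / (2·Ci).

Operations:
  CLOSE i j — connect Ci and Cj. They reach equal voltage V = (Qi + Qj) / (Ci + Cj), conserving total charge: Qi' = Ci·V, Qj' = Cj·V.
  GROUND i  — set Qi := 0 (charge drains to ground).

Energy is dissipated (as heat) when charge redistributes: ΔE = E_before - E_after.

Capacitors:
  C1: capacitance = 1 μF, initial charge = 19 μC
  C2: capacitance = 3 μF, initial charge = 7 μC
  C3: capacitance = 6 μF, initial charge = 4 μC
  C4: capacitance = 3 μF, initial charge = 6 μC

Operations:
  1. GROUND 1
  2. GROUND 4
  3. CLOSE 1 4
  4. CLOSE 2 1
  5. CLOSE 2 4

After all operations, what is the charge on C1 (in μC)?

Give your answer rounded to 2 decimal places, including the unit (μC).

Initial: C1(1μF, Q=19μC, V=19.00V), C2(3μF, Q=7μC, V=2.33V), C3(6μF, Q=4μC, V=0.67V), C4(3μF, Q=6μC, V=2.00V)
Op 1: GROUND 1: Q1=0; energy lost=180.500
Op 2: GROUND 4: Q4=0; energy lost=6.000
Op 3: CLOSE 1-4: Q_total=0.00, C_total=4.00, V=0.00; Q1=0.00, Q4=0.00; dissipated=0.000
Op 4: CLOSE 2-1: Q_total=7.00, C_total=4.00, V=1.75; Q2=5.25, Q1=1.75; dissipated=2.042
Op 5: CLOSE 2-4: Q_total=5.25, C_total=6.00, V=0.88; Q2=2.62, Q4=2.62; dissipated=2.297
Final charges: Q1=1.75, Q2=2.62, Q3=4.00, Q4=2.62

Answer: 1.75 μC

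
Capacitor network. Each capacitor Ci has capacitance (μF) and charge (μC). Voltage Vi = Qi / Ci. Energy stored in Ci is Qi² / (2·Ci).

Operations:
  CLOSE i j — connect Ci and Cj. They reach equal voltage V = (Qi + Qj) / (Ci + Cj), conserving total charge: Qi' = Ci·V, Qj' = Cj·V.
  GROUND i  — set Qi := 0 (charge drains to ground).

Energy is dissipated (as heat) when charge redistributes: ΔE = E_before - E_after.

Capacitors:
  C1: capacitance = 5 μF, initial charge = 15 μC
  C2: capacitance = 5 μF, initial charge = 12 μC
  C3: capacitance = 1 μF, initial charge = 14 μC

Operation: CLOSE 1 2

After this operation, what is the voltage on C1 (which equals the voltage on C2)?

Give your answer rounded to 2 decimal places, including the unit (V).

Answer: 2.70 V

Derivation:
Initial: C1(5μF, Q=15μC, V=3.00V), C2(5μF, Q=12μC, V=2.40V), C3(1μF, Q=14μC, V=14.00V)
Op 1: CLOSE 1-2: Q_total=27.00, C_total=10.00, V=2.70; Q1=13.50, Q2=13.50; dissipated=0.450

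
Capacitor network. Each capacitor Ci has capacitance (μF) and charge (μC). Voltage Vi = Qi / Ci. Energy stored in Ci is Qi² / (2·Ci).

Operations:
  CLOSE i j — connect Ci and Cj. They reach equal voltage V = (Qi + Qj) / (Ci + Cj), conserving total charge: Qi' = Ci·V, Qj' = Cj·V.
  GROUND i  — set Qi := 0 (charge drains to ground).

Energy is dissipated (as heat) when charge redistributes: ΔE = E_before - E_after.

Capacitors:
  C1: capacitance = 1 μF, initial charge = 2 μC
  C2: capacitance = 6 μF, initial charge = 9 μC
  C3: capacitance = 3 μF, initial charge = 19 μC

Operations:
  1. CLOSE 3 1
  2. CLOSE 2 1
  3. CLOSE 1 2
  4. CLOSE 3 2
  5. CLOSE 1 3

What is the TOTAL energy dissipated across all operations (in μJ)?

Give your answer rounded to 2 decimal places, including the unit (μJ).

Initial: C1(1μF, Q=2μC, V=2.00V), C2(6μF, Q=9μC, V=1.50V), C3(3μF, Q=19μC, V=6.33V)
Op 1: CLOSE 3-1: Q_total=21.00, C_total=4.00, V=5.25; Q3=15.75, Q1=5.25; dissipated=7.042
Op 2: CLOSE 2-1: Q_total=14.25, C_total=7.00, V=2.04; Q2=12.21, Q1=2.04; dissipated=6.027
Op 3: CLOSE 1-2: Q_total=14.25, C_total=7.00, V=2.04; Q1=2.04, Q2=12.21; dissipated=0.000
Op 4: CLOSE 3-2: Q_total=27.96, C_total=9.00, V=3.11; Q3=9.32, Q2=18.64; dissipated=10.332
Op 5: CLOSE 1-3: Q_total=11.36, C_total=4.00, V=2.84; Q1=2.84, Q3=8.52; dissipated=0.430
Total dissipated: 23.831 μJ

Answer: 23.83 μJ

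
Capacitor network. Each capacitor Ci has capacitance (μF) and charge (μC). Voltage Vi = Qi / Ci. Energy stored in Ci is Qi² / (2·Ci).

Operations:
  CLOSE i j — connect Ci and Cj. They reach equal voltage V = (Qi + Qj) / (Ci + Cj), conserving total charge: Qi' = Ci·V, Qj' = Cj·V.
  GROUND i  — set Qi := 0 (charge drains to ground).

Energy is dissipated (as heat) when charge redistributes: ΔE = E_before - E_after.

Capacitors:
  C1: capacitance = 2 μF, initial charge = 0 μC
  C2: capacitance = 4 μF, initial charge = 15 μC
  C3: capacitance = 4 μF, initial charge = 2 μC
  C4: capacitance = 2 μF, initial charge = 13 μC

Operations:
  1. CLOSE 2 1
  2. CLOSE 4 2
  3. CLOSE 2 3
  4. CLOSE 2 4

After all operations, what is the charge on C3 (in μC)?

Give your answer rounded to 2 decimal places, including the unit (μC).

Initial: C1(2μF, Q=0μC, V=0.00V), C2(4μF, Q=15μC, V=3.75V), C3(4μF, Q=2μC, V=0.50V), C4(2μF, Q=13μC, V=6.50V)
Op 1: CLOSE 2-1: Q_total=15.00, C_total=6.00, V=2.50; Q2=10.00, Q1=5.00; dissipated=9.375
Op 2: CLOSE 4-2: Q_total=23.00, C_total=6.00, V=3.83; Q4=7.67, Q2=15.33; dissipated=10.667
Op 3: CLOSE 2-3: Q_total=17.33, C_total=8.00, V=2.17; Q2=8.67, Q3=8.67; dissipated=11.111
Op 4: CLOSE 2-4: Q_total=16.33, C_total=6.00, V=2.72; Q2=10.89, Q4=5.44; dissipated=1.852
Final charges: Q1=5.00, Q2=10.89, Q3=8.67, Q4=5.44

Answer: 8.67 μC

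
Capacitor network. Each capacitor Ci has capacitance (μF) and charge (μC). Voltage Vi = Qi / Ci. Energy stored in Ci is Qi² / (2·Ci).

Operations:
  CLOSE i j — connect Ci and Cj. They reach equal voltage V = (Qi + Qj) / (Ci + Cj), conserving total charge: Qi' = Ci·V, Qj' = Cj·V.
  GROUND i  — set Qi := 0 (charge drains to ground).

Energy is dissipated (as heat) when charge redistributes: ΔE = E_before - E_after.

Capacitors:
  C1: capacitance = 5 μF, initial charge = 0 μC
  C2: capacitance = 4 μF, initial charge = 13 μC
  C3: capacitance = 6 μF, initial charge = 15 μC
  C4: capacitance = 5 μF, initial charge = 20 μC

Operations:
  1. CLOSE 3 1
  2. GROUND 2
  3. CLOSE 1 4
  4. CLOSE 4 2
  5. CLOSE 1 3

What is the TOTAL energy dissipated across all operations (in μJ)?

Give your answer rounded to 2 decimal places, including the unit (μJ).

Initial: C1(5μF, Q=0μC, V=0.00V), C2(4μF, Q=13μC, V=3.25V), C3(6μF, Q=15μC, V=2.50V), C4(5μF, Q=20μC, V=4.00V)
Op 1: CLOSE 3-1: Q_total=15.00, C_total=11.00, V=1.36; Q3=8.18, Q1=6.82; dissipated=8.523
Op 2: GROUND 2: Q2=0; energy lost=21.125
Op 3: CLOSE 1-4: Q_total=26.82, C_total=10.00, V=2.68; Q1=13.41, Q4=13.41; dissipated=8.688
Op 4: CLOSE 4-2: Q_total=13.41, C_total=9.00, V=1.49; Q4=7.45, Q2=5.96; dissipated=7.991
Op 5: CLOSE 1-3: Q_total=21.59, C_total=11.00, V=1.96; Q1=9.81, Q3=11.78; dissipated=2.369
Total dissipated: 48.696 μJ

Answer: 48.70 μJ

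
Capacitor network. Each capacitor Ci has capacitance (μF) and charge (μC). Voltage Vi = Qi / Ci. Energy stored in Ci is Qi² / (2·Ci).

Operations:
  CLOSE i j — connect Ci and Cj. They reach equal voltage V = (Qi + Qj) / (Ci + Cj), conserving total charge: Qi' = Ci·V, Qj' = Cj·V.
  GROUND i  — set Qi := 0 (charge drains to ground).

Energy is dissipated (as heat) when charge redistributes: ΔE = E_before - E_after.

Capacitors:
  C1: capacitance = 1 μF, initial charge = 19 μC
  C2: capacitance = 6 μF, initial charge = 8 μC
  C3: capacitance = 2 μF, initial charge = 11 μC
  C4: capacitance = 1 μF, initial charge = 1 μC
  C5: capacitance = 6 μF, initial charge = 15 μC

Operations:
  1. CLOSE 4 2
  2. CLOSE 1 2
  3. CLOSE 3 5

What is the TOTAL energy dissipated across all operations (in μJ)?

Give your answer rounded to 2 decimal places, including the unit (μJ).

Answer: 141.28 μJ

Derivation:
Initial: C1(1μF, Q=19μC, V=19.00V), C2(6μF, Q=8μC, V=1.33V), C3(2μF, Q=11μC, V=5.50V), C4(1μF, Q=1μC, V=1.00V), C5(6μF, Q=15μC, V=2.50V)
Op 1: CLOSE 4-2: Q_total=9.00, C_total=7.00, V=1.29; Q4=1.29, Q2=7.71; dissipated=0.048
Op 2: CLOSE 1-2: Q_total=26.71, C_total=7.00, V=3.82; Q1=3.82, Q2=22.90; dissipated=134.484
Op 3: CLOSE 3-5: Q_total=26.00, C_total=8.00, V=3.25; Q3=6.50, Q5=19.50; dissipated=6.750
Total dissipated: 141.282 μJ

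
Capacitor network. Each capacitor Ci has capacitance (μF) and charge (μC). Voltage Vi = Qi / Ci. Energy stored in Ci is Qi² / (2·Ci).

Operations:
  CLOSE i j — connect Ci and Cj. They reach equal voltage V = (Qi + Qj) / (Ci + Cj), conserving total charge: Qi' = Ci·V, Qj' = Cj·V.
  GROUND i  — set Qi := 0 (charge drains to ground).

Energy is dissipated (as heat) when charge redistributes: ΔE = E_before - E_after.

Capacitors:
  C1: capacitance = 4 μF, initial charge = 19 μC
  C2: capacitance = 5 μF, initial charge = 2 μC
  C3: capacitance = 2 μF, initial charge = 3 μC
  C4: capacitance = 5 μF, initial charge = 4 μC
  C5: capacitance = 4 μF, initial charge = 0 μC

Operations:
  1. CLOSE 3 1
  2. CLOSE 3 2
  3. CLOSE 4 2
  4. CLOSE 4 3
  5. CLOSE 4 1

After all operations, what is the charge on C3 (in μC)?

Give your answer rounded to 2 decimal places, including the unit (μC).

Initial: C1(4μF, Q=19μC, V=4.75V), C2(5μF, Q=2μC, V=0.40V), C3(2μF, Q=3μC, V=1.50V), C4(5μF, Q=4μC, V=0.80V), C5(4μF, Q=0μC, V=0.00V)
Op 1: CLOSE 3-1: Q_total=22.00, C_total=6.00, V=3.67; Q3=7.33, Q1=14.67; dissipated=7.042
Op 2: CLOSE 3-2: Q_total=9.33, C_total=7.00, V=1.33; Q3=2.67, Q2=6.67; dissipated=7.622
Op 3: CLOSE 4-2: Q_total=10.67, C_total=10.00, V=1.07; Q4=5.33, Q2=5.33; dissipated=0.356
Op 4: CLOSE 4-3: Q_total=8.00, C_total=7.00, V=1.14; Q4=5.71, Q3=2.29; dissipated=0.051
Op 5: CLOSE 4-1: Q_total=20.38, C_total=9.00, V=2.26; Q4=11.32, Q1=9.06; dissipated=7.077
Final charges: Q1=9.06, Q2=5.33, Q3=2.29, Q4=11.32, Q5=0.00

Answer: 2.29 μC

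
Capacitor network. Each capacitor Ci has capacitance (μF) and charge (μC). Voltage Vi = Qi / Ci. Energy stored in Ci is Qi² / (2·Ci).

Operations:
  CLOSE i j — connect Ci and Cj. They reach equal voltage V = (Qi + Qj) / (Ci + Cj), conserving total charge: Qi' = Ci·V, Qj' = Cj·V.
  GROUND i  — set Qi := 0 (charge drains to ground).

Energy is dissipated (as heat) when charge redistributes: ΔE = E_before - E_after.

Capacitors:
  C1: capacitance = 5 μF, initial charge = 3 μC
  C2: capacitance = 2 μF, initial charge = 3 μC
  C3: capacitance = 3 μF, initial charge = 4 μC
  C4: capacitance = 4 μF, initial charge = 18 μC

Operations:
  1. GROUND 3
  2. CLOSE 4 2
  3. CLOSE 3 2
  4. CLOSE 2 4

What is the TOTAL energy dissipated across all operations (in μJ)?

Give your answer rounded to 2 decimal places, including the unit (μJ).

Answer: 18.96 μJ

Derivation:
Initial: C1(5μF, Q=3μC, V=0.60V), C2(2μF, Q=3μC, V=1.50V), C3(3μF, Q=4μC, V=1.33V), C4(4μF, Q=18μC, V=4.50V)
Op 1: GROUND 3: Q3=0; energy lost=2.667
Op 2: CLOSE 4-2: Q_total=21.00, C_total=6.00, V=3.50; Q4=14.00, Q2=7.00; dissipated=6.000
Op 3: CLOSE 3-2: Q_total=7.00, C_total=5.00, V=1.40; Q3=4.20, Q2=2.80; dissipated=7.350
Op 4: CLOSE 2-4: Q_total=16.80, C_total=6.00, V=2.80; Q2=5.60, Q4=11.20; dissipated=2.940
Total dissipated: 18.957 μJ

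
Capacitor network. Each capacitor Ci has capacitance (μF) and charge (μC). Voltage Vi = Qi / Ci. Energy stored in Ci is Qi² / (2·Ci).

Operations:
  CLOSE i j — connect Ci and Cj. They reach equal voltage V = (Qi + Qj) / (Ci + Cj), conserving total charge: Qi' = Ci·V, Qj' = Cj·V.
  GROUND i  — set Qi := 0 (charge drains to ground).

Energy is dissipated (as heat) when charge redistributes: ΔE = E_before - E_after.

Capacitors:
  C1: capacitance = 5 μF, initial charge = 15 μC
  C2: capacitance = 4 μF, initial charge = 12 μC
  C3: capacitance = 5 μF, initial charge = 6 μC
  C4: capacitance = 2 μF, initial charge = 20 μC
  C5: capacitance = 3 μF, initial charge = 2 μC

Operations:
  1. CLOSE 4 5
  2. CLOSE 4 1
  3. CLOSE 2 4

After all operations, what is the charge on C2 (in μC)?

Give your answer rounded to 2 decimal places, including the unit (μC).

Answer: 12.53 μC

Derivation:
Initial: C1(5μF, Q=15μC, V=3.00V), C2(4μF, Q=12μC, V=3.00V), C3(5μF, Q=6μC, V=1.20V), C4(2μF, Q=20μC, V=10.00V), C5(3μF, Q=2μC, V=0.67V)
Op 1: CLOSE 4-5: Q_total=22.00, C_total=5.00, V=4.40; Q4=8.80, Q5=13.20; dissipated=52.267
Op 2: CLOSE 4-1: Q_total=23.80, C_total=7.00, V=3.40; Q4=6.80, Q1=17.00; dissipated=1.400
Op 3: CLOSE 2-4: Q_total=18.80, C_total=6.00, V=3.13; Q2=12.53, Q4=6.27; dissipated=0.107
Final charges: Q1=17.00, Q2=12.53, Q3=6.00, Q4=6.27, Q5=13.20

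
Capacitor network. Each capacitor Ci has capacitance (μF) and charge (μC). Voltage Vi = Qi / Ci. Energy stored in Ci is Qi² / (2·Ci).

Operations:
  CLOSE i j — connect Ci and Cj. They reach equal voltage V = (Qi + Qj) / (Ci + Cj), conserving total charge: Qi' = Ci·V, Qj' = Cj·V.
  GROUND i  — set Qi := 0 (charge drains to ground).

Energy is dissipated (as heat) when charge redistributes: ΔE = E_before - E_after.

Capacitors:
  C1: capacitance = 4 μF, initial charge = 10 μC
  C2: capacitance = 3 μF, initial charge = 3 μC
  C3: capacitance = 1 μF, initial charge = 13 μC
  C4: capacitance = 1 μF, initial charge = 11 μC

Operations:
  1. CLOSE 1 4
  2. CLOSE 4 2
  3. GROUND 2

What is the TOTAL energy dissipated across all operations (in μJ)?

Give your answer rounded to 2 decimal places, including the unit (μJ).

Initial: C1(4μF, Q=10μC, V=2.50V), C2(3μF, Q=3μC, V=1.00V), C3(1μF, Q=13μC, V=13.00V), C4(1μF, Q=11μC, V=11.00V)
Op 1: CLOSE 1-4: Q_total=21.00, C_total=5.00, V=4.20; Q1=16.80, Q4=4.20; dissipated=28.900
Op 2: CLOSE 4-2: Q_total=7.20, C_total=4.00, V=1.80; Q4=1.80, Q2=5.40; dissipated=3.840
Op 3: GROUND 2: Q2=0; energy lost=4.860
Total dissipated: 37.600 μJ

Answer: 37.60 μJ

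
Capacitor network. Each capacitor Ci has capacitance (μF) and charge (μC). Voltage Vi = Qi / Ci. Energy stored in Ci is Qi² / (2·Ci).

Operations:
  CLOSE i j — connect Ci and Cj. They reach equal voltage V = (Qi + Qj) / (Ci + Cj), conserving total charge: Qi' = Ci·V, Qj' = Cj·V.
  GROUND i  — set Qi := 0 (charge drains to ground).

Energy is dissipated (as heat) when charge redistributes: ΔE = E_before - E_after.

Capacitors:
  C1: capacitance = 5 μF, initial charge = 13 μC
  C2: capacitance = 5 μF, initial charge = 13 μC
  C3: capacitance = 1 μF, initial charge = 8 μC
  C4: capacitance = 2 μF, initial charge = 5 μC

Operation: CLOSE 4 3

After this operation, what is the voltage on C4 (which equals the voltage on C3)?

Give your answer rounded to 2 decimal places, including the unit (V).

Answer: 4.33 V

Derivation:
Initial: C1(5μF, Q=13μC, V=2.60V), C2(5μF, Q=13μC, V=2.60V), C3(1μF, Q=8μC, V=8.00V), C4(2μF, Q=5μC, V=2.50V)
Op 1: CLOSE 4-3: Q_total=13.00, C_total=3.00, V=4.33; Q4=8.67, Q3=4.33; dissipated=10.083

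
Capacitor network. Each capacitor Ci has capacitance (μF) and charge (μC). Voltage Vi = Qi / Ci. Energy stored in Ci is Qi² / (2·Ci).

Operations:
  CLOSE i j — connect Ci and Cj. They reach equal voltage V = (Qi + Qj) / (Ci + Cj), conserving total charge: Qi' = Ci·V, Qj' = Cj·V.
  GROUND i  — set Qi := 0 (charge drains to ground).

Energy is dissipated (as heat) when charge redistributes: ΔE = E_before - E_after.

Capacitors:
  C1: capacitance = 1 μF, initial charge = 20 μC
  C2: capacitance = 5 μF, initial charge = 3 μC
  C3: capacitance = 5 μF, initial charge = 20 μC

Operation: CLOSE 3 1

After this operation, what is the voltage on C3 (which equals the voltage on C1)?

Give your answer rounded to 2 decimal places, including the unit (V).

Answer: 6.67 V

Derivation:
Initial: C1(1μF, Q=20μC, V=20.00V), C2(5μF, Q=3μC, V=0.60V), C3(5μF, Q=20μC, V=4.00V)
Op 1: CLOSE 3-1: Q_total=40.00, C_total=6.00, V=6.67; Q3=33.33, Q1=6.67; dissipated=106.667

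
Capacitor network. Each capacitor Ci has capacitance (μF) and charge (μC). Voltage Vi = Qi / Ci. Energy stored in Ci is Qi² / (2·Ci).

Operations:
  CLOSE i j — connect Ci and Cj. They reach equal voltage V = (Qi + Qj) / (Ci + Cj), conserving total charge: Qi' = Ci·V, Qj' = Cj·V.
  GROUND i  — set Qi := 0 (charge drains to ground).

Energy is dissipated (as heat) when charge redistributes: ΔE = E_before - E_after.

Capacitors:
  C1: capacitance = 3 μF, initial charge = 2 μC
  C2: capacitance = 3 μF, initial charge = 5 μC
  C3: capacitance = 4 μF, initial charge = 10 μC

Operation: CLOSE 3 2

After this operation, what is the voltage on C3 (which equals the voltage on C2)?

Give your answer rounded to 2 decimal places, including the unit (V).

Answer: 2.14 V

Derivation:
Initial: C1(3μF, Q=2μC, V=0.67V), C2(3μF, Q=5μC, V=1.67V), C3(4μF, Q=10μC, V=2.50V)
Op 1: CLOSE 3-2: Q_total=15.00, C_total=7.00, V=2.14; Q3=8.57, Q2=6.43; dissipated=0.595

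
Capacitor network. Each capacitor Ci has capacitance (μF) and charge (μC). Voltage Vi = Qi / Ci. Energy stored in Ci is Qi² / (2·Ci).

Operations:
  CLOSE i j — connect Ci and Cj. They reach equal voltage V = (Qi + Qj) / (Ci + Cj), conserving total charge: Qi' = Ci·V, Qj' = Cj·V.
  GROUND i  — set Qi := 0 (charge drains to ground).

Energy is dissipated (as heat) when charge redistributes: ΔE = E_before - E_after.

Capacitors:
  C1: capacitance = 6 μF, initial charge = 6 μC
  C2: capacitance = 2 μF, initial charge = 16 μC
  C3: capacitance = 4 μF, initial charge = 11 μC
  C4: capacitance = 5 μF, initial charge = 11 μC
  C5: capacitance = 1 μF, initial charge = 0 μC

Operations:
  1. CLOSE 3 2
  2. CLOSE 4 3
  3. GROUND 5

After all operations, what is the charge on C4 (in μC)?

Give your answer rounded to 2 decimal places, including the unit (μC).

Answer: 16.11 μC

Derivation:
Initial: C1(6μF, Q=6μC, V=1.00V), C2(2μF, Q=16μC, V=8.00V), C3(4μF, Q=11μC, V=2.75V), C4(5μF, Q=11μC, V=2.20V), C5(1μF, Q=0μC, V=0.00V)
Op 1: CLOSE 3-2: Q_total=27.00, C_total=6.00, V=4.50; Q3=18.00, Q2=9.00; dissipated=18.375
Op 2: CLOSE 4-3: Q_total=29.00, C_total=9.00, V=3.22; Q4=16.11, Q3=12.89; dissipated=5.878
Op 3: GROUND 5: Q5=0; energy lost=0.000
Final charges: Q1=6.00, Q2=9.00, Q3=12.89, Q4=16.11, Q5=0.00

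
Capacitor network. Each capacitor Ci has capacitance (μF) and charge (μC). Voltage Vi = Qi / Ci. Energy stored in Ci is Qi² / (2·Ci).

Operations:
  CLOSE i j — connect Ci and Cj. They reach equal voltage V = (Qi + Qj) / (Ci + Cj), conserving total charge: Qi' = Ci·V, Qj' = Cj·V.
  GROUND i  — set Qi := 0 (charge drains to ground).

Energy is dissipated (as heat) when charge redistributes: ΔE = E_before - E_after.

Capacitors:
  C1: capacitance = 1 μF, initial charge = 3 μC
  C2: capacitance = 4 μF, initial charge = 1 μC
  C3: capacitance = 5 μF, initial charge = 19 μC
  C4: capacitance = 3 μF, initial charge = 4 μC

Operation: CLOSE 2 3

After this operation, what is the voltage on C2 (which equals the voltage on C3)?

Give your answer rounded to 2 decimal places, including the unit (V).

Answer: 2.22 V

Derivation:
Initial: C1(1μF, Q=3μC, V=3.00V), C2(4μF, Q=1μC, V=0.25V), C3(5μF, Q=19μC, V=3.80V), C4(3μF, Q=4μC, V=1.33V)
Op 1: CLOSE 2-3: Q_total=20.00, C_total=9.00, V=2.22; Q2=8.89, Q3=11.11; dissipated=14.003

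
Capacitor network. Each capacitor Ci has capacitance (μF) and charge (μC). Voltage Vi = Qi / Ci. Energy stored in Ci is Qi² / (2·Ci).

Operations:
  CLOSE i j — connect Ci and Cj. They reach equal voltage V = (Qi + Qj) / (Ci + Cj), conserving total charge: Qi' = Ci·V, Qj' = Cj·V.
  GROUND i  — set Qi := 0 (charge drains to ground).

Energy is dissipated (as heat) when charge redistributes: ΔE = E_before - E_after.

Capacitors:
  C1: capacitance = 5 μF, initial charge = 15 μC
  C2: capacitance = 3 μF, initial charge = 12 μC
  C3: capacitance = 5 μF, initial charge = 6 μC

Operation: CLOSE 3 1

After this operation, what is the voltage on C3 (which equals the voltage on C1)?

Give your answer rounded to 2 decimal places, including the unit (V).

Answer: 2.10 V

Derivation:
Initial: C1(5μF, Q=15μC, V=3.00V), C2(3μF, Q=12μC, V=4.00V), C3(5μF, Q=6μC, V=1.20V)
Op 1: CLOSE 3-1: Q_total=21.00, C_total=10.00, V=2.10; Q3=10.50, Q1=10.50; dissipated=4.050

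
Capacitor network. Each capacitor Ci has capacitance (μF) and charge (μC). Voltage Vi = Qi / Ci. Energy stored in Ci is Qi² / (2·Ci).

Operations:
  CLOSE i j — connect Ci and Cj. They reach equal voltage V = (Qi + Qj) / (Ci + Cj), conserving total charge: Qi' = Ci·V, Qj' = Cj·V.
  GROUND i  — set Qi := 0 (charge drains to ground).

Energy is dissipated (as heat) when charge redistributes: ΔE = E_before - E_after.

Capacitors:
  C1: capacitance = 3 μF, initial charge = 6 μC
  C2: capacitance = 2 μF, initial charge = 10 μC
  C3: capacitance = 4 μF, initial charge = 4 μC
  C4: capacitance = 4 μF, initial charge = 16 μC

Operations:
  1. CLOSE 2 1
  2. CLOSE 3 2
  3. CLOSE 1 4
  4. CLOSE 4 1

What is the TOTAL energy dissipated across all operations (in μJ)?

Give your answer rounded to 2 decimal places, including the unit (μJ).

Initial: C1(3μF, Q=6μC, V=2.00V), C2(2μF, Q=10μC, V=5.00V), C3(4μF, Q=4μC, V=1.00V), C4(4μF, Q=16μC, V=4.00V)
Op 1: CLOSE 2-1: Q_total=16.00, C_total=5.00, V=3.20; Q2=6.40, Q1=9.60; dissipated=5.400
Op 2: CLOSE 3-2: Q_total=10.40, C_total=6.00, V=1.73; Q3=6.93, Q2=3.47; dissipated=3.227
Op 3: CLOSE 1-4: Q_total=25.60, C_total=7.00, V=3.66; Q1=10.97, Q4=14.63; dissipated=0.549
Op 4: CLOSE 4-1: Q_total=25.60, C_total=7.00, V=3.66; Q4=14.63, Q1=10.97; dissipated=0.000
Total dissipated: 9.175 μJ

Answer: 9.18 μJ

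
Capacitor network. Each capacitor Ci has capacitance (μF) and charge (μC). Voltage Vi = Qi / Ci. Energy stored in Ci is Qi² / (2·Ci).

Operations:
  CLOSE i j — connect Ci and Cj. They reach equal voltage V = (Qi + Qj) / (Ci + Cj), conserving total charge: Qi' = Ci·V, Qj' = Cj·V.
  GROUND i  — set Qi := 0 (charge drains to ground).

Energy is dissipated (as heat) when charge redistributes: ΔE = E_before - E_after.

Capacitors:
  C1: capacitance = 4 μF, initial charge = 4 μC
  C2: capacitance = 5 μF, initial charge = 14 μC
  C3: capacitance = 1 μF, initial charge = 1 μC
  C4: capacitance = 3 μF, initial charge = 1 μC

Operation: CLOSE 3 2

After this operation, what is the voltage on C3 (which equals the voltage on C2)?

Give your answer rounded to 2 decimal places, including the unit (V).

Answer: 2.50 V

Derivation:
Initial: C1(4μF, Q=4μC, V=1.00V), C2(5μF, Q=14μC, V=2.80V), C3(1μF, Q=1μC, V=1.00V), C4(3μF, Q=1μC, V=0.33V)
Op 1: CLOSE 3-2: Q_total=15.00, C_total=6.00, V=2.50; Q3=2.50, Q2=12.50; dissipated=1.350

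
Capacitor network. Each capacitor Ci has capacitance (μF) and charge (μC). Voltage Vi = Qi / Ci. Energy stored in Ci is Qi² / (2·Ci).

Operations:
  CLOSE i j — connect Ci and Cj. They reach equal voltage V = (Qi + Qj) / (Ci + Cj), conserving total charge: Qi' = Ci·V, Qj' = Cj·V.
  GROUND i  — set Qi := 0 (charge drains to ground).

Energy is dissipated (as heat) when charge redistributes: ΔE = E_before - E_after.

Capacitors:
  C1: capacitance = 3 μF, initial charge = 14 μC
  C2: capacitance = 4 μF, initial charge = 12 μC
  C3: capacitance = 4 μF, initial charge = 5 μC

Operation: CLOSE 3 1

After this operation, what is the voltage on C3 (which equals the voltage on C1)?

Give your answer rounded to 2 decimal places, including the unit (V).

Initial: C1(3μF, Q=14μC, V=4.67V), C2(4μF, Q=12μC, V=3.00V), C3(4μF, Q=5μC, V=1.25V)
Op 1: CLOSE 3-1: Q_total=19.00, C_total=7.00, V=2.71; Q3=10.86, Q1=8.14; dissipated=10.006

Answer: 2.71 V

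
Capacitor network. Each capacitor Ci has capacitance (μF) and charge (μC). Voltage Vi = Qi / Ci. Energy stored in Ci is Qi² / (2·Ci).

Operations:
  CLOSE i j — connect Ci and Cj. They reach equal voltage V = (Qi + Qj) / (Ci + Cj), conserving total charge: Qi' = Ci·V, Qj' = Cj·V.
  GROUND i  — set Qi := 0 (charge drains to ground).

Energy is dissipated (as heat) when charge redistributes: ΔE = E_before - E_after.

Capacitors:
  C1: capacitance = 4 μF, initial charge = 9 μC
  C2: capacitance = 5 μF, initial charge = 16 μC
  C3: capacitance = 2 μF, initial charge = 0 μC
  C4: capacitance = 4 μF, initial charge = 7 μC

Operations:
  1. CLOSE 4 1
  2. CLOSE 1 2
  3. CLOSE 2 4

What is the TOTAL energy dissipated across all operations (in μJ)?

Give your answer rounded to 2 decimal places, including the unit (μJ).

Initial: C1(4μF, Q=9μC, V=2.25V), C2(5μF, Q=16μC, V=3.20V), C3(2μF, Q=0μC, V=0.00V), C4(4μF, Q=7μC, V=1.75V)
Op 1: CLOSE 4-1: Q_total=16.00, C_total=8.00, V=2.00; Q4=8.00, Q1=8.00; dissipated=0.250
Op 2: CLOSE 1-2: Q_total=24.00, C_total=9.00, V=2.67; Q1=10.67, Q2=13.33; dissipated=1.600
Op 3: CLOSE 2-4: Q_total=21.33, C_total=9.00, V=2.37; Q2=11.85, Q4=9.48; dissipated=0.494
Total dissipated: 2.344 μJ

Answer: 2.34 μJ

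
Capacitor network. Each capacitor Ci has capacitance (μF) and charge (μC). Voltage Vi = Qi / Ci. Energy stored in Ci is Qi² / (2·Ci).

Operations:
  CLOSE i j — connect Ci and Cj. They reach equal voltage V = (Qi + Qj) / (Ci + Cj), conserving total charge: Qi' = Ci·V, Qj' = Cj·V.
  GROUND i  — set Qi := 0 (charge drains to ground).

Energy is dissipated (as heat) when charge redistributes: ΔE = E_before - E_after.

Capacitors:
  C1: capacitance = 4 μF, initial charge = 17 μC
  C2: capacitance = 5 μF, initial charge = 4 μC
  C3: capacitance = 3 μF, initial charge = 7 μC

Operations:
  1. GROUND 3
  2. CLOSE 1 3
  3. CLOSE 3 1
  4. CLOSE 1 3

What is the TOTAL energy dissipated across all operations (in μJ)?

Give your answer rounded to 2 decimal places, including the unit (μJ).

Answer: 23.65 μJ

Derivation:
Initial: C1(4μF, Q=17μC, V=4.25V), C2(5μF, Q=4μC, V=0.80V), C3(3μF, Q=7μC, V=2.33V)
Op 1: GROUND 3: Q3=0; energy lost=8.167
Op 2: CLOSE 1-3: Q_total=17.00, C_total=7.00, V=2.43; Q1=9.71, Q3=7.29; dissipated=15.482
Op 3: CLOSE 3-1: Q_total=17.00, C_total=7.00, V=2.43; Q3=7.29, Q1=9.71; dissipated=0.000
Op 4: CLOSE 1-3: Q_total=17.00, C_total=7.00, V=2.43; Q1=9.71, Q3=7.29; dissipated=0.000
Total dissipated: 23.649 μJ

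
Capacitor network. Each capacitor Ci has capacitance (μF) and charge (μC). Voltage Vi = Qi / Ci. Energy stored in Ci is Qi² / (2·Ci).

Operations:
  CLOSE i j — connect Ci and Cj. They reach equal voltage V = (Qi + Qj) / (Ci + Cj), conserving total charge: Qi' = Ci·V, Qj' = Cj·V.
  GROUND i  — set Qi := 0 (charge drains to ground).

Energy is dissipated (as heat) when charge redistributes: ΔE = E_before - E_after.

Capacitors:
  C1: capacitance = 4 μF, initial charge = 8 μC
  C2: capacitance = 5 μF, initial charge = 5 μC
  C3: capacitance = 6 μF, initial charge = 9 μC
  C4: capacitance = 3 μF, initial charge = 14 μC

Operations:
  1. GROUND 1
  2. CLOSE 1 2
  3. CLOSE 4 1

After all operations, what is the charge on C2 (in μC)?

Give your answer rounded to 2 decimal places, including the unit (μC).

Initial: C1(4μF, Q=8μC, V=2.00V), C2(5μF, Q=5μC, V=1.00V), C3(6μF, Q=9μC, V=1.50V), C4(3μF, Q=14μC, V=4.67V)
Op 1: GROUND 1: Q1=0; energy lost=8.000
Op 2: CLOSE 1-2: Q_total=5.00, C_total=9.00, V=0.56; Q1=2.22, Q2=2.78; dissipated=1.111
Op 3: CLOSE 4-1: Q_total=16.22, C_total=7.00, V=2.32; Q4=6.95, Q1=9.27; dissipated=14.487
Final charges: Q1=9.27, Q2=2.78, Q3=9.00, Q4=6.95

Answer: 2.78 μC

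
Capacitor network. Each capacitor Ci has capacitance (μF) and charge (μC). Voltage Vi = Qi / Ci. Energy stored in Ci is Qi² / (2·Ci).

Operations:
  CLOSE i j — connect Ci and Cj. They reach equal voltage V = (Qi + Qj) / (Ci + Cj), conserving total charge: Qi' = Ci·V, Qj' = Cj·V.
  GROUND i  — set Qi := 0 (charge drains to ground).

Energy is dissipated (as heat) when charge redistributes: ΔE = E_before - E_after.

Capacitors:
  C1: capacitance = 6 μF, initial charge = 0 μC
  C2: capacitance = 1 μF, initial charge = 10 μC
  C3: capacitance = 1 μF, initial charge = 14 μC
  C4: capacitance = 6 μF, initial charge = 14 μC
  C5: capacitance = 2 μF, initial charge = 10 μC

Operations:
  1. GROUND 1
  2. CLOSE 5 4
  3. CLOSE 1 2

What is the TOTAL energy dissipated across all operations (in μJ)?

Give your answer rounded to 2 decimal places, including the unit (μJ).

Initial: C1(6μF, Q=0μC, V=0.00V), C2(1μF, Q=10μC, V=10.00V), C3(1μF, Q=14μC, V=14.00V), C4(6μF, Q=14μC, V=2.33V), C5(2μF, Q=10μC, V=5.00V)
Op 1: GROUND 1: Q1=0; energy lost=0.000
Op 2: CLOSE 5-4: Q_total=24.00, C_total=8.00, V=3.00; Q5=6.00, Q4=18.00; dissipated=5.333
Op 3: CLOSE 1-2: Q_total=10.00, C_total=7.00, V=1.43; Q1=8.57, Q2=1.43; dissipated=42.857
Total dissipated: 48.190 μJ

Answer: 48.19 μJ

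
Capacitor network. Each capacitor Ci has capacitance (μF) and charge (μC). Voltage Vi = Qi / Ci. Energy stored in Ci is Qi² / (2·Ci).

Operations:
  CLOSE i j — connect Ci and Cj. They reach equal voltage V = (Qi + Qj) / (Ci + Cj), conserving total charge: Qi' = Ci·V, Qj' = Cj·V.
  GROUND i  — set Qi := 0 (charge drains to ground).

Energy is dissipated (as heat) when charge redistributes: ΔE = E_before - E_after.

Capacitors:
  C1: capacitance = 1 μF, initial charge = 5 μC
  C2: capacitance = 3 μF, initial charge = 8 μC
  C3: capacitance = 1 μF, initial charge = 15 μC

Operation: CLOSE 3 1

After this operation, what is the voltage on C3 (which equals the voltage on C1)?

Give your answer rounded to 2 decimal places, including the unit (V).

Initial: C1(1μF, Q=5μC, V=5.00V), C2(3μF, Q=8μC, V=2.67V), C3(1μF, Q=15μC, V=15.00V)
Op 1: CLOSE 3-1: Q_total=20.00, C_total=2.00, V=10.00; Q3=10.00, Q1=10.00; dissipated=25.000

Answer: 10.00 V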